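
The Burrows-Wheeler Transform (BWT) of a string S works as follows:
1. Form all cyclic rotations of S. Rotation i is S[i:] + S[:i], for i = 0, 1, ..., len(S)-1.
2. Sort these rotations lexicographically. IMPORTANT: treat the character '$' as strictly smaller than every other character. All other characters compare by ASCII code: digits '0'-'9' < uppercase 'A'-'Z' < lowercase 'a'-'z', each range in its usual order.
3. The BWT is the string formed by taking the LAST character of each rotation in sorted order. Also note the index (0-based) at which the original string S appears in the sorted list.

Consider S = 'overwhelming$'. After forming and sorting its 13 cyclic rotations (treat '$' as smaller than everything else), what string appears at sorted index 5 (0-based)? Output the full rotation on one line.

All 13 rotations (rotation i = S[i:]+S[:i]):
  rot[0] = overwhelming$
  rot[1] = verwhelming$o
  rot[2] = erwhelming$ov
  rot[3] = rwhelming$ove
  rot[4] = whelming$over
  rot[5] = helming$overw
  rot[6] = elming$overwh
  rot[7] = lming$overwhe
  rot[8] = ming$overwhel
  rot[9] = ing$overwhelm
  rot[10] = ng$overwhelmi
  rot[11] = g$overwhelmin
  rot[12] = $overwhelming
Sorted (with $ < everything):
  sorted[0] = $overwhelming
  sorted[1] = elming$overwh
  sorted[2] = erwhelming$ov
  sorted[3] = g$overwhelmin
  sorted[4] = helming$overw
  sorted[5] = ing$overwhelm
  sorted[6] = lming$overwhe
  sorted[7] = ming$overwhel
  sorted[8] = ng$overwhelmi
  sorted[9] = overwhelming$
  sorted[10] = rwhelming$ove
  sorted[11] = verwhelming$o
  sorted[12] = whelming$over
sorted[5] = ing$overwhelm

Answer: ing$overwhelm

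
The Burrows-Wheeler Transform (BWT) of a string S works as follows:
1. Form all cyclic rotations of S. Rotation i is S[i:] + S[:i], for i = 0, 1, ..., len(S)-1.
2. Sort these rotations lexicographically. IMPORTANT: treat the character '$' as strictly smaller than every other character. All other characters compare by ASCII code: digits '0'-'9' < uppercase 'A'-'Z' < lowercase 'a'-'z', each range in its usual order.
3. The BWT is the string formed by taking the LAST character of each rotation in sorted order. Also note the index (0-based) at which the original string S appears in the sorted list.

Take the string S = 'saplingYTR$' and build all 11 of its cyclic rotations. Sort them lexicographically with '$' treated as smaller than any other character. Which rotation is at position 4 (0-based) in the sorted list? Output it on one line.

All 11 rotations (rotation i = S[i:]+S[:i]):
  rot[0] = saplingYTR$
  rot[1] = aplingYTR$s
  rot[2] = plingYTR$sa
  rot[3] = lingYTR$sap
  rot[4] = ingYTR$sapl
  rot[5] = ngYTR$sapli
  rot[6] = gYTR$saplin
  rot[7] = YTR$sapling
  rot[8] = TR$saplingY
  rot[9] = R$saplingYT
  rot[10] = $saplingYTR
Sorted (with $ < everything):
  sorted[0] = $saplingYTR
  sorted[1] = R$saplingYT
  sorted[2] = TR$saplingY
  sorted[3] = YTR$sapling
  sorted[4] = aplingYTR$s
  sorted[5] = gYTR$saplin
  sorted[6] = ingYTR$sapl
  sorted[7] = lingYTR$sap
  sorted[8] = ngYTR$sapli
  sorted[9] = plingYTR$sa
  sorted[10] = saplingYTR$
sorted[4] = aplingYTR$s

Answer: aplingYTR$s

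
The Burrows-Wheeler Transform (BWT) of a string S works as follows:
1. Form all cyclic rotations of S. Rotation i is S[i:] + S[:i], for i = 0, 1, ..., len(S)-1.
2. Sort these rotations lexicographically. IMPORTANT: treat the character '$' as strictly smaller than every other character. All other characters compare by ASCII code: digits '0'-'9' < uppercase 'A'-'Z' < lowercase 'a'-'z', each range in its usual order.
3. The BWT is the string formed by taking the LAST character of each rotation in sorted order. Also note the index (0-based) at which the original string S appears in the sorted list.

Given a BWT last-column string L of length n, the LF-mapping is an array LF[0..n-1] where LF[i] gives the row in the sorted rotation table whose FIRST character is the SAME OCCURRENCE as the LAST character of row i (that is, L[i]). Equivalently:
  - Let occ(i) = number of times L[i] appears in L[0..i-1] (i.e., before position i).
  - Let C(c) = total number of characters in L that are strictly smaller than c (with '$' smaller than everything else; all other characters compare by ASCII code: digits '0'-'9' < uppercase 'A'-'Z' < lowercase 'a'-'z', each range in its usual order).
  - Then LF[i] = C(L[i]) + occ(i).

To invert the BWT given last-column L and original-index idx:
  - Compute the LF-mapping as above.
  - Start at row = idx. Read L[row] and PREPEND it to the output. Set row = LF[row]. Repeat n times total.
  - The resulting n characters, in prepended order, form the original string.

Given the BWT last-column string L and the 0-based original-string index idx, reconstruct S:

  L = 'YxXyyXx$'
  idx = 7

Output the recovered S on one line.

LF mapping: 3 4 1 6 7 2 5 0
Walk LF starting at row 7, prepending L[row]:
  step 1: row=7, L[7]='$', prepend. Next row=LF[7]=0
  step 2: row=0, L[0]='Y', prepend. Next row=LF[0]=3
  step 3: row=3, L[3]='y', prepend. Next row=LF[3]=6
  step 4: row=6, L[6]='x', prepend. Next row=LF[6]=5
  step 5: row=5, L[5]='X', prepend. Next row=LF[5]=2
  step 6: row=2, L[2]='X', prepend. Next row=LF[2]=1
  step 7: row=1, L[1]='x', prepend. Next row=LF[1]=4
  step 8: row=4, L[4]='y', prepend. Next row=LF[4]=7
Reversed output: yxXXxyY$

Answer: yxXXxyY$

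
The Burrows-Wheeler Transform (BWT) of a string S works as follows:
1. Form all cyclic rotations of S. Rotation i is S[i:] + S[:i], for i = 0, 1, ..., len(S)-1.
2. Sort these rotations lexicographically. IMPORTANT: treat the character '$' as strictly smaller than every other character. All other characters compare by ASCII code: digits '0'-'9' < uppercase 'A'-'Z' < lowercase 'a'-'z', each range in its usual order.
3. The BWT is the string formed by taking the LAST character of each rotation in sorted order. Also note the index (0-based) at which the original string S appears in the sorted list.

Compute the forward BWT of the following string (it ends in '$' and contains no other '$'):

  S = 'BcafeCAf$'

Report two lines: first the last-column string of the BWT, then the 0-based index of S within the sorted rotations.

Answer: fC$ecBfAa
2

Derivation:
All 9 rotations (rotation i = S[i:]+S[:i]):
  rot[0] = BcafeCAf$
  rot[1] = cafeCAf$B
  rot[2] = afeCAf$Bc
  rot[3] = feCAf$Bca
  rot[4] = eCAf$Bcaf
  rot[5] = CAf$Bcafe
  rot[6] = Af$BcafeC
  rot[7] = f$BcafeCA
  rot[8] = $BcafeCAf
Sorted (with $ < everything):
  sorted[0] = $BcafeCAf  (last char: 'f')
  sorted[1] = Af$BcafeC  (last char: 'C')
  sorted[2] = BcafeCAf$  (last char: '$')
  sorted[3] = CAf$Bcafe  (last char: 'e')
  sorted[4] = afeCAf$Bc  (last char: 'c')
  sorted[5] = cafeCAf$B  (last char: 'B')
  sorted[6] = eCAf$Bcaf  (last char: 'f')
  sorted[7] = f$BcafeCA  (last char: 'A')
  sorted[8] = feCAf$Bca  (last char: 'a')
Last column: fC$ecBfAa
Original string S is at sorted index 2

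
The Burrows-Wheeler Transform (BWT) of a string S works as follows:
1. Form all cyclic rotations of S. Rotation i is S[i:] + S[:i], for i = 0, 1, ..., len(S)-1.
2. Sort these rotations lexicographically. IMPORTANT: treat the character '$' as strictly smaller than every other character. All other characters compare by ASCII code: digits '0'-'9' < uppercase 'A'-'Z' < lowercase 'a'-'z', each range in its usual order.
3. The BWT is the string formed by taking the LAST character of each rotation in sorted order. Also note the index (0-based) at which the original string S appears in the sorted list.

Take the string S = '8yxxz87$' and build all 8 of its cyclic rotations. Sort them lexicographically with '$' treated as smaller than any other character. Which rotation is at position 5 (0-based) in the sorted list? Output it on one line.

All 8 rotations (rotation i = S[i:]+S[:i]):
  rot[0] = 8yxxz87$
  rot[1] = yxxz87$8
  rot[2] = xxz87$8y
  rot[3] = xz87$8yx
  rot[4] = z87$8yxx
  rot[5] = 87$8yxxz
  rot[6] = 7$8yxxz8
  rot[7] = $8yxxz87
Sorted (with $ < everything):
  sorted[0] = $8yxxz87
  sorted[1] = 7$8yxxz8
  sorted[2] = 87$8yxxz
  sorted[3] = 8yxxz87$
  sorted[4] = xxz87$8y
  sorted[5] = xz87$8yx
  sorted[6] = yxxz87$8
  sorted[7] = z87$8yxx
sorted[5] = xz87$8yx

Answer: xz87$8yx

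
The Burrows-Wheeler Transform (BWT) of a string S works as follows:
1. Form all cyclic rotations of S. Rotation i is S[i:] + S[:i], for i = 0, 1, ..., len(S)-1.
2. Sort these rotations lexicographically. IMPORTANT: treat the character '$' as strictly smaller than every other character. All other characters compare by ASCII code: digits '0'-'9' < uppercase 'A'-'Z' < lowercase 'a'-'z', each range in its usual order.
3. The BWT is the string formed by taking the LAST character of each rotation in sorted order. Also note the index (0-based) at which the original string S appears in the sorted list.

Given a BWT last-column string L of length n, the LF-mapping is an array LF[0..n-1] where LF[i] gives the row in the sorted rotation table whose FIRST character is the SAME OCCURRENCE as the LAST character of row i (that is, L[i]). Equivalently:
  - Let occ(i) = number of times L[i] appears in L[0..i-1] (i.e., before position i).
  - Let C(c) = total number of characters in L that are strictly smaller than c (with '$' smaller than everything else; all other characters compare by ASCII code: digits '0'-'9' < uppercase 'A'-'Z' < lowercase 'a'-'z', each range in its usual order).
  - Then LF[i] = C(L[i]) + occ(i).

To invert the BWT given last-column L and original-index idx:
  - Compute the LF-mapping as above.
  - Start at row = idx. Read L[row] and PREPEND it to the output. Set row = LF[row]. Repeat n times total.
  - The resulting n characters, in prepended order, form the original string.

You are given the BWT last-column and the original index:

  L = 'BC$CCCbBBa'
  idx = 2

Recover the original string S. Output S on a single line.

LF mapping: 1 4 0 5 6 7 9 2 3 8
Walk LF starting at row 2, prepending L[row]:
  step 1: row=2, L[2]='$', prepend. Next row=LF[2]=0
  step 2: row=0, L[0]='B', prepend. Next row=LF[0]=1
  step 3: row=1, L[1]='C', prepend. Next row=LF[1]=4
  step 4: row=4, L[4]='C', prepend. Next row=LF[4]=6
  step 5: row=6, L[6]='b', prepend. Next row=LF[6]=9
  step 6: row=9, L[9]='a', prepend. Next row=LF[9]=8
  step 7: row=8, L[8]='B', prepend. Next row=LF[8]=3
  step 8: row=3, L[3]='C', prepend. Next row=LF[3]=5
  step 9: row=5, L[5]='C', prepend. Next row=LF[5]=7
  step 10: row=7, L[7]='B', prepend. Next row=LF[7]=2
Reversed output: BCCBabCCB$

Answer: BCCBabCCB$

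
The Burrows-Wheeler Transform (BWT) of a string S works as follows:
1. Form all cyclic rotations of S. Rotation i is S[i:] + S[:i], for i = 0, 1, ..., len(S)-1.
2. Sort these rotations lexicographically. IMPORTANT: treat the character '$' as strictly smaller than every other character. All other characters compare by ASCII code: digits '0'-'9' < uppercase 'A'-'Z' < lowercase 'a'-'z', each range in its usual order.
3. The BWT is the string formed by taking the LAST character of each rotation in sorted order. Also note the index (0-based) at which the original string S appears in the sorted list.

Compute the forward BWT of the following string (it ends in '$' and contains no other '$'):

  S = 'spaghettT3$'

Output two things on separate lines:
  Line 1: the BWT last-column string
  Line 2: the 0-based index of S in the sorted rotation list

Answer: 3Ttphags$te
8

Derivation:
All 11 rotations (rotation i = S[i:]+S[:i]):
  rot[0] = spaghettT3$
  rot[1] = paghettT3$s
  rot[2] = aghettT3$sp
  rot[3] = ghettT3$spa
  rot[4] = hettT3$spag
  rot[5] = ettT3$spagh
  rot[6] = ttT3$spaghe
  rot[7] = tT3$spaghet
  rot[8] = T3$spaghett
  rot[9] = 3$spaghettT
  rot[10] = $spaghettT3
Sorted (with $ < everything):
  sorted[0] = $spaghettT3  (last char: '3')
  sorted[1] = 3$spaghettT  (last char: 'T')
  sorted[2] = T3$spaghett  (last char: 't')
  sorted[3] = aghettT3$sp  (last char: 'p')
  sorted[4] = ettT3$spagh  (last char: 'h')
  sorted[5] = ghettT3$spa  (last char: 'a')
  sorted[6] = hettT3$spag  (last char: 'g')
  sorted[7] = paghettT3$s  (last char: 's')
  sorted[8] = spaghettT3$  (last char: '$')
  sorted[9] = tT3$spaghet  (last char: 't')
  sorted[10] = ttT3$spaghe  (last char: 'e')
Last column: 3Ttphags$te
Original string S is at sorted index 8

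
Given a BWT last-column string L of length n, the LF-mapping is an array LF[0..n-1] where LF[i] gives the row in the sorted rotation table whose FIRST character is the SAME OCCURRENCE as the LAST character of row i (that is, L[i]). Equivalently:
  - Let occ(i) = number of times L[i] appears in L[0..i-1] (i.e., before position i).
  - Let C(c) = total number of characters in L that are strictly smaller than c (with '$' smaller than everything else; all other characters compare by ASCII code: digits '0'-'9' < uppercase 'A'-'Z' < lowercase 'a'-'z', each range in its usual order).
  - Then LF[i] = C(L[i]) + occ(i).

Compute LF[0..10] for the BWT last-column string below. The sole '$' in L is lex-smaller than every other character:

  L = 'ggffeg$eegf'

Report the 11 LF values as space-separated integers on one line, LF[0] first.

Answer: 7 8 4 5 1 9 0 2 3 10 6

Derivation:
Char counts: '$':1, 'e':3, 'f':3, 'g':4
C (first-col start): C('$')=0, C('e')=1, C('f')=4, C('g')=7
L[0]='g': occ=0, LF[0]=C('g')+0=7+0=7
L[1]='g': occ=1, LF[1]=C('g')+1=7+1=8
L[2]='f': occ=0, LF[2]=C('f')+0=4+0=4
L[3]='f': occ=1, LF[3]=C('f')+1=4+1=5
L[4]='e': occ=0, LF[4]=C('e')+0=1+0=1
L[5]='g': occ=2, LF[5]=C('g')+2=7+2=9
L[6]='$': occ=0, LF[6]=C('$')+0=0+0=0
L[7]='e': occ=1, LF[7]=C('e')+1=1+1=2
L[8]='e': occ=2, LF[8]=C('e')+2=1+2=3
L[9]='g': occ=3, LF[9]=C('g')+3=7+3=10
L[10]='f': occ=2, LF[10]=C('f')+2=4+2=6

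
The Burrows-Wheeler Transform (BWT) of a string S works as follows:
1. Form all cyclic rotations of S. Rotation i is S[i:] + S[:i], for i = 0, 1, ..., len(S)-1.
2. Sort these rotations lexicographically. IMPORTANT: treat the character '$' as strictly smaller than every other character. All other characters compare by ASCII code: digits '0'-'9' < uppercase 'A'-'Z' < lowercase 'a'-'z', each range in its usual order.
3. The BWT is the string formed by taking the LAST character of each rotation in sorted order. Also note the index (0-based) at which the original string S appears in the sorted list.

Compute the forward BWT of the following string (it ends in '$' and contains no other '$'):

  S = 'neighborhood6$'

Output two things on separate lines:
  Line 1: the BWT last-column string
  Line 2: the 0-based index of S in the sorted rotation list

All 14 rotations (rotation i = S[i:]+S[:i]):
  rot[0] = neighborhood6$
  rot[1] = eighborhood6$n
  rot[2] = ighborhood6$ne
  rot[3] = ghborhood6$nei
  rot[4] = hborhood6$neig
  rot[5] = borhood6$neigh
  rot[6] = orhood6$neighb
  rot[7] = rhood6$neighbo
  rot[8] = hood6$neighbor
  rot[9] = ood6$neighborh
  rot[10] = od6$neighborho
  rot[11] = d6$neighborhoo
  rot[12] = 6$neighborhood
  rot[13] = $neighborhood6
Sorted (with $ < everything):
  sorted[0] = $neighborhood6  (last char: '6')
  sorted[1] = 6$neighborhood  (last char: 'd')
  sorted[2] = borhood6$neigh  (last char: 'h')
  sorted[3] = d6$neighborhoo  (last char: 'o')
  sorted[4] = eighborhood6$n  (last char: 'n')
  sorted[5] = ghborhood6$nei  (last char: 'i')
  sorted[6] = hborhood6$neig  (last char: 'g')
  sorted[7] = hood6$neighbor  (last char: 'r')
  sorted[8] = ighborhood6$ne  (last char: 'e')
  sorted[9] = neighborhood6$  (last char: '$')
  sorted[10] = od6$neighborho  (last char: 'o')
  sorted[11] = ood6$neighborh  (last char: 'h')
  sorted[12] = orhood6$neighb  (last char: 'b')
  sorted[13] = rhood6$neighbo  (last char: 'o')
Last column: 6dhonigre$ohbo
Original string S is at sorted index 9

Answer: 6dhonigre$ohbo
9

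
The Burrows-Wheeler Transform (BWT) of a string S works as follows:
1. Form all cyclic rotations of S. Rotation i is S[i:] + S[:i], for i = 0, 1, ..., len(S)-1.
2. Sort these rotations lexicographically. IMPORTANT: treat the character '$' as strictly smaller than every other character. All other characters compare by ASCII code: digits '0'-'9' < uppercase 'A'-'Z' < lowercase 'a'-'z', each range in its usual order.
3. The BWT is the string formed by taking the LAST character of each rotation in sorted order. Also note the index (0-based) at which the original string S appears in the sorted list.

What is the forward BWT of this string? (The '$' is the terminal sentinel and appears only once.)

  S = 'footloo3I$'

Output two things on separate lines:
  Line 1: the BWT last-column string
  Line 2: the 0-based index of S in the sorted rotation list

Answer: Io3$tolfoo
3

Derivation:
All 10 rotations (rotation i = S[i:]+S[:i]):
  rot[0] = footloo3I$
  rot[1] = ootloo3I$f
  rot[2] = otloo3I$fo
  rot[3] = tloo3I$foo
  rot[4] = loo3I$foot
  rot[5] = oo3I$footl
  rot[6] = o3I$footlo
  rot[7] = 3I$footloo
  rot[8] = I$footloo3
  rot[9] = $footloo3I
Sorted (with $ < everything):
  sorted[0] = $footloo3I  (last char: 'I')
  sorted[1] = 3I$footloo  (last char: 'o')
  sorted[2] = I$footloo3  (last char: '3')
  sorted[3] = footloo3I$  (last char: '$')
  sorted[4] = loo3I$foot  (last char: 't')
  sorted[5] = o3I$footlo  (last char: 'o')
  sorted[6] = oo3I$footl  (last char: 'l')
  sorted[7] = ootloo3I$f  (last char: 'f')
  sorted[8] = otloo3I$fo  (last char: 'o')
  sorted[9] = tloo3I$foo  (last char: 'o')
Last column: Io3$tolfoo
Original string S is at sorted index 3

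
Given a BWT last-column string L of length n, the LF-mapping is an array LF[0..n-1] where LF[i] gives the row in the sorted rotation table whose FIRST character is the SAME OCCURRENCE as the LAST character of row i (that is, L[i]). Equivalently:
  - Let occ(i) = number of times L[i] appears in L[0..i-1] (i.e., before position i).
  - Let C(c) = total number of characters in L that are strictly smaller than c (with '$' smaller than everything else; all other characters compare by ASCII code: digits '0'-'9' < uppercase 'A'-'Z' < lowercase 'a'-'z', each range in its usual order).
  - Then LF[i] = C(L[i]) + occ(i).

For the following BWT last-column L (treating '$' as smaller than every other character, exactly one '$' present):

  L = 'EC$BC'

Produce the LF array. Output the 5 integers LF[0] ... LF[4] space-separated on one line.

Answer: 4 2 0 1 3

Derivation:
Char counts: '$':1, 'B':1, 'C':2, 'E':1
C (first-col start): C('$')=0, C('B')=1, C('C')=2, C('E')=4
L[0]='E': occ=0, LF[0]=C('E')+0=4+0=4
L[1]='C': occ=0, LF[1]=C('C')+0=2+0=2
L[2]='$': occ=0, LF[2]=C('$')+0=0+0=0
L[3]='B': occ=0, LF[3]=C('B')+0=1+0=1
L[4]='C': occ=1, LF[4]=C('C')+1=2+1=3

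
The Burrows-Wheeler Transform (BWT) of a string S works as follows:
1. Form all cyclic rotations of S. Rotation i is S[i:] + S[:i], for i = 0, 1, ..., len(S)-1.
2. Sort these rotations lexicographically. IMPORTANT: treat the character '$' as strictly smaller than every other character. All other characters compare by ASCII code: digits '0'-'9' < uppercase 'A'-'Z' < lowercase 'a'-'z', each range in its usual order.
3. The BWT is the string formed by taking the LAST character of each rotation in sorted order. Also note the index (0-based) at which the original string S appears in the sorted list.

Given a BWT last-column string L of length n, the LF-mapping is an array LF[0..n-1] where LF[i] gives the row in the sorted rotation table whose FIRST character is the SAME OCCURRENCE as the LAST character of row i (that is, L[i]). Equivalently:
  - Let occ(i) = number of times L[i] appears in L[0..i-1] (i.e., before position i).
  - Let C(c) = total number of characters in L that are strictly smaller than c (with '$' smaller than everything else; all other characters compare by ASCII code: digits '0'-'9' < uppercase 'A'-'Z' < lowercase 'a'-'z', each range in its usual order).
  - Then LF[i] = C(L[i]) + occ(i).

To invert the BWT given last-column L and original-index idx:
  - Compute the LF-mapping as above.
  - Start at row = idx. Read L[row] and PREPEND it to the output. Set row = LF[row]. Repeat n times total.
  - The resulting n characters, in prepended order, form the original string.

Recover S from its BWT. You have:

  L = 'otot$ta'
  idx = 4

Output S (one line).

Answer: tattoo$

Derivation:
LF mapping: 2 4 3 5 0 6 1
Walk LF starting at row 4, prepending L[row]:
  step 1: row=4, L[4]='$', prepend. Next row=LF[4]=0
  step 2: row=0, L[0]='o', prepend. Next row=LF[0]=2
  step 3: row=2, L[2]='o', prepend. Next row=LF[2]=3
  step 4: row=3, L[3]='t', prepend. Next row=LF[3]=5
  step 5: row=5, L[5]='t', prepend. Next row=LF[5]=6
  step 6: row=6, L[6]='a', prepend. Next row=LF[6]=1
  step 7: row=1, L[1]='t', prepend. Next row=LF[1]=4
Reversed output: tattoo$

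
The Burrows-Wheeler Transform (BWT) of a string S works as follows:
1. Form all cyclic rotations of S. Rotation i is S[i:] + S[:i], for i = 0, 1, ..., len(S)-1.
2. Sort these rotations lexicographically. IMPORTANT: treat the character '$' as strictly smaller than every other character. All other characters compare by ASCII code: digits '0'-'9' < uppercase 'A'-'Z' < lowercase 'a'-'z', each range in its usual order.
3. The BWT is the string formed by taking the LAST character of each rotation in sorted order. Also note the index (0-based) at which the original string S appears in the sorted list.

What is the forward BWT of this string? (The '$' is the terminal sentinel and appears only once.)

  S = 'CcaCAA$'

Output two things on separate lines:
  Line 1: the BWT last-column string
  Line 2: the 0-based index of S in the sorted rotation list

Answer: AACa$cC
4

Derivation:
All 7 rotations (rotation i = S[i:]+S[:i]):
  rot[0] = CcaCAA$
  rot[1] = caCAA$C
  rot[2] = aCAA$Cc
  rot[3] = CAA$Cca
  rot[4] = AA$CcaC
  rot[5] = A$CcaCA
  rot[6] = $CcaCAA
Sorted (with $ < everything):
  sorted[0] = $CcaCAA  (last char: 'A')
  sorted[1] = A$CcaCA  (last char: 'A')
  sorted[2] = AA$CcaC  (last char: 'C')
  sorted[3] = CAA$Cca  (last char: 'a')
  sorted[4] = CcaCAA$  (last char: '$')
  sorted[5] = aCAA$Cc  (last char: 'c')
  sorted[6] = caCAA$C  (last char: 'C')
Last column: AACa$cC
Original string S is at sorted index 4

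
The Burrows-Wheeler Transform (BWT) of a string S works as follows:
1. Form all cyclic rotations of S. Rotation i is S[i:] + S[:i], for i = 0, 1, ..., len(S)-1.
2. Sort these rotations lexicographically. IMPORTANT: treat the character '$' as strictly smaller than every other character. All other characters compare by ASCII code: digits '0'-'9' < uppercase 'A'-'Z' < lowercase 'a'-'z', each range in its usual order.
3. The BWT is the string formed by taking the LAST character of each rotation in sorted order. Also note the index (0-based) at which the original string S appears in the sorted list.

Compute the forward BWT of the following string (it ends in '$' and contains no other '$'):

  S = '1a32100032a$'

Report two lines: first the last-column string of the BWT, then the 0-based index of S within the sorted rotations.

Answer: a1002$33a021
5

Derivation:
All 12 rotations (rotation i = S[i:]+S[:i]):
  rot[0] = 1a32100032a$
  rot[1] = a32100032a$1
  rot[2] = 32100032a$1a
  rot[3] = 2100032a$1a3
  rot[4] = 100032a$1a32
  rot[5] = 00032a$1a321
  rot[6] = 0032a$1a3210
  rot[7] = 032a$1a32100
  rot[8] = 32a$1a321000
  rot[9] = 2a$1a3210003
  rot[10] = a$1a32100032
  rot[11] = $1a32100032a
Sorted (with $ < everything):
  sorted[0] = $1a32100032a  (last char: 'a')
  sorted[1] = 00032a$1a321  (last char: '1')
  sorted[2] = 0032a$1a3210  (last char: '0')
  sorted[3] = 032a$1a32100  (last char: '0')
  sorted[4] = 100032a$1a32  (last char: '2')
  sorted[5] = 1a32100032a$  (last char: '$')
  sorted[6] = 2100032a$1a3  (last char: '3')
  sorted[7] = 2a$1a3210003  (last char: '3')
  sorted[8] = 32100032a$1a  (last char: 'a')
  sorted[9] = 32a$1a321000  (last char: '0')
  sorted[10] = a$1a32100032  (last char: '2')
  sorted[11] = a32100032a$1  (last char: '1')
Last column: a1002$33a021
Original string S is at sorted index 5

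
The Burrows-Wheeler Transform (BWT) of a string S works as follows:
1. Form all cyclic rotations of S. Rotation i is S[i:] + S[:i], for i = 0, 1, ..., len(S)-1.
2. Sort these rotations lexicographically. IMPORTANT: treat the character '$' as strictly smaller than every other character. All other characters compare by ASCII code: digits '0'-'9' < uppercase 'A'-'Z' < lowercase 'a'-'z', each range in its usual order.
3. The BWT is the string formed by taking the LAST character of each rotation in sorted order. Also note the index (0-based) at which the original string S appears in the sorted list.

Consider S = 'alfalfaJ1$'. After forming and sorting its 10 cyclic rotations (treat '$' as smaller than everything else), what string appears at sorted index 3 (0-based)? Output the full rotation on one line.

Answer: aJ1$alfalf

Derivation:
All 10 rotations (rotation i = S[i:]+S[:i]):
  rot[0] = alfalfaJ1$
  rot[1] = lfalfaJ1$a
  rot[2] = falfaJ1$al
  rot[3] = alfaJ1$alf
  rot[4] = lfaJ1$alfa
  rot[5] = faJ1$alfal
  rot[6] = aJ1$alfalf
  rot[7] = J1$alfalfa
  rot[8] = 1$alfalfaJ
  rot[9] = $alfalfaJ1
Sorted (with $ < everything):
  sorted[0] = $alfalfaJ1
  sorted[1] = 1$alfalfaJ
  sorted[2] = J1$alfalfa
  sorted[3] = aJ1$alfalf
  sorted[4] = alfaJ1$alf
  sorted[5] = alfalfaJ1$
  sorted[6] = faJ1$alfal
  sorted[7] = falfaJ1$al
  sorted[8] = lfaJ1$alfa
  sorted[9] = lfalfaJ1$a
sorted[3] = aJ1$alfalf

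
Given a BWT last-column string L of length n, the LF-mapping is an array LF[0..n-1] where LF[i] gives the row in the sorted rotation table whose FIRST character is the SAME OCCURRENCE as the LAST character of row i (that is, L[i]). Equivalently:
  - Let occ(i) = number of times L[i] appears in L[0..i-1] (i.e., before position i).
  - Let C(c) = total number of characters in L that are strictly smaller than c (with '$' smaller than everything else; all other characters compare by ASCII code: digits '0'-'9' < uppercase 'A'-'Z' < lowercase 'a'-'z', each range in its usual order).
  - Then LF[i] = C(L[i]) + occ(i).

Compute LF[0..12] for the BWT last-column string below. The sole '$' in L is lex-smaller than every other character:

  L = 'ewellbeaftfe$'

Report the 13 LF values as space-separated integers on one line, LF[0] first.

Char counts: '$':1, 'a':1, 'b':1, 'e':4, 'f':2, 'l':2, 't':1, 'w':1
C (first-col start): C('$')=0, C('a')=1, C('b')=2, C('e')=3, C('f')=7, C('l')=9, C('t')=11, C('w')=12
L[0]='e': occ=0, LF[0]=C('e')+0=3+0=3
L[1]='w': occ=0, LF[1]=C('w')+0=12+0=12
L[2]='e': occ=1, LF[2]=C('e')+1=3+1=4
L[3]='l': occ=0, LF[3]=C('l')+0=9+0=9
L[4]='l': occ=1, LF[4]=C('l')+1=9+1=10
L[5]='b': occ=0, LF[5]=C('b')+0=2+0=2
L[6]='e': occ=2, LF[6]=C('e')+2=3+2=5
L[7]='a': occ=0, LF[7]=C('a')+0=1+0=1
L[8]='f': occ=0, LF[8]=C('f')+0=7+0=7
L[9]='t': occ=0, LF[9]=C('t')+0=11+0=11
L[10]='f': occ=1, LF[10]=C('f')+1=7+1=8
L[11]='e': occ=3, LF[11]=C('e')+3=3+3=6
L[12]='$': occ=0, LF[12]=C('$')+0=0+0=0

Answer: 3 12 4 9 10 2 5 1 7 11 8 6 0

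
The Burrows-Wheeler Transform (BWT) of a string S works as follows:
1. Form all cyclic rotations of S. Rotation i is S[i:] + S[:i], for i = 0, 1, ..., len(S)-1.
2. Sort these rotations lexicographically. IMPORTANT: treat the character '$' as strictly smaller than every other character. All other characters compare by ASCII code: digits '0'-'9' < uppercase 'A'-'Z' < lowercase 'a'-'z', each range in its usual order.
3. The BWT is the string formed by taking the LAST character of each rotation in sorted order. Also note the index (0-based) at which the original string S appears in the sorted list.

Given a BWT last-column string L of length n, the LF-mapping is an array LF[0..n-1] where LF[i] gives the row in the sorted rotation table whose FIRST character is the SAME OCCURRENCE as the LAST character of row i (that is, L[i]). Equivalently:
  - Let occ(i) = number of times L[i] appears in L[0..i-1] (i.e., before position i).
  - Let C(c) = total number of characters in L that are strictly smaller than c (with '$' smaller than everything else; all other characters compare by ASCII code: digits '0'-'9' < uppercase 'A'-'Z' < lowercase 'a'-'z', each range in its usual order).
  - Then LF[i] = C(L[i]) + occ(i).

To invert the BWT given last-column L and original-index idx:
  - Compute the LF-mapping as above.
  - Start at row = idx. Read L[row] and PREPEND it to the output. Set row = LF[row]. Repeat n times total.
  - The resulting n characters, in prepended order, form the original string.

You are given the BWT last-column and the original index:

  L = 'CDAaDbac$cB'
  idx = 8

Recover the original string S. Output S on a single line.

Answer: bDDABccaaC$

Derivation:
LF mapping: 3 4 1 6 5 8 7 9 0 10 2
Walk LF starting at row 8, prepending L[row]:
  step 1: row=8, L[8]='$', prepend. Next row=LF[8]=0
  step 2: row=0, L[0]='C', prepend. Next row=LF[0]=3
  step 3: row=3, L[3]='a', prepend. Next row=LF[3]=6
  step 4: row=6, L[6]='a', prepend. Next row=LF[6]=7
  step 5: row=7, L[7]='c', prepend. Next row=LF[7]=9
  step 6: row=9, L[9]='c', prepend. Next row=LF[9]=10
  step 7: row=10, L[10]='B', prepend. Next row=LF[10]=2
  step 8: row=2, L[2]='A', prepend. Next row=LF[2]=1
  step 9: row=1, L[1]='D', prepend. Next row=LF[1]=4
  step 10: row=4, L[4]='D', prepend. Next row=LF[4]=5
  step 11: row=5, L[5]='b', prepend. Next row=LF[5]=8
Reversed output: bDDABccaaC$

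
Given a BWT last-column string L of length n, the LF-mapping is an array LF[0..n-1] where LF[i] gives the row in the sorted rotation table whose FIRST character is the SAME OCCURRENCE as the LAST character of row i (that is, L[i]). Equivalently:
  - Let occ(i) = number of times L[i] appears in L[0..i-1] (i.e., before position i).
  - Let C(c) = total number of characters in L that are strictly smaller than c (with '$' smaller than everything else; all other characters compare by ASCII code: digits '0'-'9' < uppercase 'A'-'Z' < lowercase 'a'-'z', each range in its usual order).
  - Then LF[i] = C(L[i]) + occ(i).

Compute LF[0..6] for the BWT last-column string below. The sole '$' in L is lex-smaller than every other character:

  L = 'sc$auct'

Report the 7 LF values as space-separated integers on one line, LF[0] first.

Answer: 4 2 0 1 6 3 5

Derivation:
Char counts: '$':1, 'a':1, 'c':2, 's':1, 't':1, 'u':1
C (first-col start): C('$')=0, C('a')=1, C('c')=2, C('s')=4, C('t')=5, C('u')=6
L[0]='s': occ=0, LF[0]=C('s')+0=4+0=4
L[1]='c': occ=0, LF[1]=C('c')+0=2+0=2
L[2]='$': occ=0, LF[2]=C('$')+0=0+0=0
L[3]='a': occ=0, LF[3]=C('a')+0=1+0=1
L[4]='u': occ=0, LF[4]=C('u')+0=6+0=6
L[5]='c': occ=1, LF[5]=C('c')+1=2+1=3
L[6]='t': occ=0, LF[6]=C('t')+0=5+0=5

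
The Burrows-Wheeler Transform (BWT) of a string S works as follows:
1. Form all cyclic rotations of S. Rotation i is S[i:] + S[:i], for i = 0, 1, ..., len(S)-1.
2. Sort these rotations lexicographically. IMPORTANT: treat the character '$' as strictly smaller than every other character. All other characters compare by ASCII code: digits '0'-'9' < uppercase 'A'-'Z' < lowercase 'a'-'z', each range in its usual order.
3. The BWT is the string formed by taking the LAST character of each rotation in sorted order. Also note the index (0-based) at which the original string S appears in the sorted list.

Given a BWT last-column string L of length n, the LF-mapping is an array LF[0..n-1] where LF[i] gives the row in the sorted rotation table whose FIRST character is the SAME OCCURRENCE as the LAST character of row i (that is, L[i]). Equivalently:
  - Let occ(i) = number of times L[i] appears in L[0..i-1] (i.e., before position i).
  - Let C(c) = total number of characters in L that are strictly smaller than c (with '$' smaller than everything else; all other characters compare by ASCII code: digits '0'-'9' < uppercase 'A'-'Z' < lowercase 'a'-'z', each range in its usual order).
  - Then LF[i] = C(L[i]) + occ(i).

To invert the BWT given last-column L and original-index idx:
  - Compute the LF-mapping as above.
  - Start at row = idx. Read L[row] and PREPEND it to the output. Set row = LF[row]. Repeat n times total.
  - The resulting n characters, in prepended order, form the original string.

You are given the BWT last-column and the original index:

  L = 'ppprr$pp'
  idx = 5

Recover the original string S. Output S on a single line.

Answer: prprppp$

Derivation:
LF mapping: 1 2 3 6 7 0 4 5
Walk LF starting at row 5, prepending L[row]:
  step 1: row=5, L[5]='$', prepend. Next row=LF[5]=0
  step 2: row=0, L[0]='p', prepend. Next row=LF[0]=1
  step 3: row=1, L[1]='p', prepend. Next row=LF[1]=2
  step 4: row=2, L[2]='p', prepend. Next row=LF[2]=3
  step 5: row=3, L[3]='r', prepend. Next row=LF[3]=6
  step 6: row=6, L[6]='p', prepend. Next row=LF[6]=4
  step 7: row=4, L[4]='r', prepend. Next row=LF[4]=7
  step 8: row=7, L[7]='p', prepend. Next row=LF[7]=5
Reversed output: prprppp$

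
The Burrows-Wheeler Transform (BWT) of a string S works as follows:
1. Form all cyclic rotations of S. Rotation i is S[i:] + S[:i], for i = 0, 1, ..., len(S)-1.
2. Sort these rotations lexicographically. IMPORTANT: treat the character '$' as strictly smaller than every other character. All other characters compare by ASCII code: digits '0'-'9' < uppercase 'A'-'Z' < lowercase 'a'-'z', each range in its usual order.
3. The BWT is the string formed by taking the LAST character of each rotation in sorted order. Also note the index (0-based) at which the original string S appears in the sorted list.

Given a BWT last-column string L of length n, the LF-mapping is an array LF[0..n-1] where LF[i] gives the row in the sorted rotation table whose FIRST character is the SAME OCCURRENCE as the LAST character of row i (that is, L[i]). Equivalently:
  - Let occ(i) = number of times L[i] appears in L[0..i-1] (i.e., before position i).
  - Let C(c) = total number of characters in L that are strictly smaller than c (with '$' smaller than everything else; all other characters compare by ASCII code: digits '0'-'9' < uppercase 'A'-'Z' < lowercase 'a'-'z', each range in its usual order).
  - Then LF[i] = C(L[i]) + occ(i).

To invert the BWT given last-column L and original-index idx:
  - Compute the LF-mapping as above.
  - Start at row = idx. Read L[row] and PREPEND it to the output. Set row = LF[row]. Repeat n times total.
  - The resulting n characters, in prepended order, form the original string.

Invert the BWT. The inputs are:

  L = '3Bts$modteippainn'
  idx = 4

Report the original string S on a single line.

Answer: disappointmentB3$

Derivation:
LF mapping: 1 2 15 14 0 8 11 4 16 5 6 12 13 3 7 9 10
Walk LF starting at row 4, prepending L[row]:
  step 1: row=4, L[4]='$', prepend. Next row=LF[4]=0
  step 2: row=0, L[0]='3', prepend. Next row=LF[0]=1
  step 3: row=1, L[1]='B', prepend. Next row=LF[1]=2
  step 4: row=2, L[2]='t', prepend. Next row=LF[2]=15
  step 5: row=15, L[15]='n', prepend. Next row=LF[15]=9
  step 6: row=9, L[9]='e', prepend. Next row=LF[9]=5
  step 7: row=5, L[5]='m', prepend. Next row=LF[5]=8
  step 8: row=8, L[8]='t', prepend. Next row=LF[8]=16
  step 9: row=16, L[16]='n', prepend. Next row=LF[16]=10
  step 10: row=10, L[10]='i', prepend. Next row=LF[10]=6
  step 11: row=6, L[6]='o', prepend. Next row=LF[6]=11
  step 12: row=11, L[11]='p', prepend. Next row=LF[11]=12
  step 13: row=12, L[12]='p', prepend. Next row=LF[12]=13
  step 14: row=13, L[13]='a', prepend. Next row=LF[13]=3
  step 15: row=3, L[3]='s', prepend. Next row=LF[3]=14
  step 16: row=14, L[14]='i', prepend. Next row=LF[14]=7
  step 17: row=7, L[7]='d', prepend. Next row=LF[7]=4
Reversed output: disappointmentB3$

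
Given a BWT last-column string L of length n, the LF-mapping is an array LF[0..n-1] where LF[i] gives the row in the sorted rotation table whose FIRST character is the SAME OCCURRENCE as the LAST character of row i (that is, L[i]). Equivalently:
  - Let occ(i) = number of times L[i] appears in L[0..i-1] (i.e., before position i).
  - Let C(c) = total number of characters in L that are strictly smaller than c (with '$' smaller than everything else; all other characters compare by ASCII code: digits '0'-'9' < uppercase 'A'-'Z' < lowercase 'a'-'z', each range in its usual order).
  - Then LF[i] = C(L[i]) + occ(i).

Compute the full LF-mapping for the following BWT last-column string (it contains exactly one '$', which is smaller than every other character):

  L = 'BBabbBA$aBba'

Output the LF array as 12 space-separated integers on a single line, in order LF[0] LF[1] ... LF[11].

Answer: 2 3 6 9 10 4 1 0 7 5 11 8

Derivation:
Char counts: '$':1, 'A':1, 'B':4, 'a':3, 'b':3
C (first-col start): C('$')=0, C('A')=1, C('B')=2, C('a')=6, C('b')=9
L[0]='B': occ=0, LF[0]=C('B')+0=2+0=2
L[1]='B': occ=1, LF[1]=C('B')+1=2+1=3
L[2]='a': occ=0, LF[2]=C('a')+0=6+0=6
L[3]='b': occ=0, LF[3]=C('b')+0=9+0=9
L[4]='b': occ=1, LF[4]=C('b')+1=9+1=10
L[5]='B': occ=2, LF[5]=C('B')+2=2+2=4
L[6]='A': occ=0, LF[6]=C('A')+0=1+0=1
L[7]='$': occ=0, LF[7]=C('$')+0=0+0=0
L[8]='a': occ=1, LF[8]=C('a')+1=6+1=7
L[9]='B': occ=3, LF[9]=C('B')+3=2+3=5
L[10]='b': occ=2, LF[10]=C('b')+2=9+2=11
L[11]='a': occ=2, LF[11]=C('a')+2=6+2=8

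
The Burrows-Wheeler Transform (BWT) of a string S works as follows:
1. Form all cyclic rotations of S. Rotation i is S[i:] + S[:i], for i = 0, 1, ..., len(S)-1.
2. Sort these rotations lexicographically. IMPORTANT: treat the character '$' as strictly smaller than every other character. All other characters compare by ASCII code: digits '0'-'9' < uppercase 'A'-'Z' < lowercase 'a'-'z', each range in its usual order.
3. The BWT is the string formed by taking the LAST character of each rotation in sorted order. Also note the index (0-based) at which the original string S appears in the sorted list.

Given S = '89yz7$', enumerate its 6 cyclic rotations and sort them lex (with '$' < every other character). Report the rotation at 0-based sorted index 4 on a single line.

All 6 rotations (rotation i = S[i:]+S[:i]):
  rot[0] = 89yz7$
  rot[1] = 9yz7$8
  rot[2] = yz7$89
  rot[3] = z7$89y
  rot[4] = 7$89yz
  rot[5] = $89yz7
Sorted (with $ < everything):
  sorted[0] = $89yz7
  sorted[1] = 7$89yz
  sorted[2] = 89yz7$
  sorted[3] = 9yz7$8
  sorted[4] = yz7$89
  sorted[5] = z7$89y
sorted[4] = yz7$89

Answer: yz7$89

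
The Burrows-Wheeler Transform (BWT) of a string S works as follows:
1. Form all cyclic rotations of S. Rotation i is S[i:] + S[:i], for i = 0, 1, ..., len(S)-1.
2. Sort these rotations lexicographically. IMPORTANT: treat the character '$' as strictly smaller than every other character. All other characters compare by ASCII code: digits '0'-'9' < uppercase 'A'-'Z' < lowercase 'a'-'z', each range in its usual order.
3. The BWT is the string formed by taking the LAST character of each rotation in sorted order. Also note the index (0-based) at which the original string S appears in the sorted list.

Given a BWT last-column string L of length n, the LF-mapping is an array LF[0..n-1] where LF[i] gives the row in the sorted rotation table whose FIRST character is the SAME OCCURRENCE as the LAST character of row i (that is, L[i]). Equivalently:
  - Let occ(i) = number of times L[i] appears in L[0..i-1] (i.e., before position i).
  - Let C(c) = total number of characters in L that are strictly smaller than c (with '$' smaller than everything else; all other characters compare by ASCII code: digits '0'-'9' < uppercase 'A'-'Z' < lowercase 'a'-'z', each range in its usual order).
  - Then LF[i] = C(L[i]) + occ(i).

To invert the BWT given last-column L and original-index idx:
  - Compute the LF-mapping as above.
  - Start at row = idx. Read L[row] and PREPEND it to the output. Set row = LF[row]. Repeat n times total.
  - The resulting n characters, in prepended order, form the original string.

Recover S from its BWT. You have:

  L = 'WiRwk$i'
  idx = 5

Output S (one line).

LF mapping: 2 3 1 6 5 0 4
Walk LF starting at row 5, prepending L[row]:
  step 1: row=5, L[5]='$', prepend. Next row=LF[5]=0
  step 2: row=0, L[0]='W', prepend. Next row=LF[0]=2
  step 3: row=2, L[2]='R', prepend. Next row=LF[2]=1
  step 4: row=1, L[1]='i', prepend. Next row=LF[1]=3
  step 5: row=3, L[3]='w', prepend. Next row=LF[3]=6
  step 6: row=6, L[6]='i', prepend. Next row=LF[6]=4
  step 7: row=4, L[4]='k', prepend. Next row=LF[4]=5
Reversed output: kiwiRW$

Answer: kiwiRW$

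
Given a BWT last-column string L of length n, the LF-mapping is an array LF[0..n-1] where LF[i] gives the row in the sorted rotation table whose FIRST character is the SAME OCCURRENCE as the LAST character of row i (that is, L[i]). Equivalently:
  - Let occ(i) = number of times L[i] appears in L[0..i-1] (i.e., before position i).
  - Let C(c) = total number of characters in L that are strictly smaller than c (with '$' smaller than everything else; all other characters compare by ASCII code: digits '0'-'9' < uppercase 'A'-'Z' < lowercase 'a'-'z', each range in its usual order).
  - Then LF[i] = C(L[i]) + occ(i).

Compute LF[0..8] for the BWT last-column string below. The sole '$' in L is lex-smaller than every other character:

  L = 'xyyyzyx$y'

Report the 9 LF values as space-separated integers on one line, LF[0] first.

Answer: 1 3 4 5 8 6 2 0 7

Derivation:
Char counts: '$':1, 'x':2, 'y':5, 'z':1
C (first-col start): C('$')=0, C('x')=1, C('y')=3, C('z')=8
L[0]='x': occ=0, LF[0]=C('x')+0=1+0=1
L[1]='y': occ=0, LF[1]=C('y')+0=3+0=3
L[2]='y': occ=1, LF[2]=C('y')+1=3+1=4
L[3]='y': occ=2, LF[3]=C('y')+2=3+2=5
L[4]='z': occ=0, LF[4]=C('z')+0=8+0=8
L[5]='y': occ=3, LF[5]=C('y')+3=3+3=6
L[6]='x': occ=1, LF[6]=C('x')+1=1+1=2
L[7]='$': occ=0, LF[7]=C('$')+0=0+0=0
L[8]='y': occ=4, LF[8]=C('y')+4=3+4=7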